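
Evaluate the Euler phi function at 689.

624

Factor: 689 = 13 · 53.
φ(689) = (13−1) · (53−1) = 12 · 52 = 624.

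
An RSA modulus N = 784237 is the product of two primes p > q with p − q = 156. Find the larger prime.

967

Since p = q + 156, we have 784237 = q(q + 156), so q² + 156q − 784237 = 0.
Discriminant: 156² + 4·784237 = 24336 + 3136948 = 3161284; √3161284 = 1778.
q = (−156 + 1778)/2 = 811, and p = q + 156 = 967.
Check: 811 · 967 = 784237.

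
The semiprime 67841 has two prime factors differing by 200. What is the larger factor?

Since p = q + 200, we have 67841 = q(q + 200), so q² + 200q − 67841 = 0.
Discriminant: 200² + 4·67841 = 40000 + 271364 = 311364; √311364 = 558.
q = (−200 + 558)/2 = 179, and p = q + 200 = 379.
Check: 179 · 379 = 67841.

379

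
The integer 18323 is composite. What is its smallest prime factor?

73

18323 is odd.
Digit sum 17, not divisible by 3.
Ends in 3: not divisible by 5.
7: 18323 = 7·2617 + 4
11: 18323 = 11·1665 + 8
13: 18323 = 13·1409 + 6
17: 18323 = 17·1077 + 14
19: 18323 = 19·964 + 7
23: 18323 = 23·796 + 15
29: 18323 = 29·631 + 24
31: 18323 = 31·591 + 2
37: 18323 = 37·495 + 8
41: 18323 = 41·446 + 37
43: 18323 = 43·426 + 5
47: 18323 = 47·389 + 40
53: 18323 = 53·345 + 38
59: 18323 = 59·310 + 33
61: 18323 = 61·300 + 23
67: 18323 = 67·273 + 32
71: 18323 = 71·258 + 5
73: 18323 = 73·251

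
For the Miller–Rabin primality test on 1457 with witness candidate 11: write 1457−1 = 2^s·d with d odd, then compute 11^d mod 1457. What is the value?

1457 − 1 = 1456 = 2^4 · 91, so d = 91.
11^1 ≡ 11 (mod 1457)
11^2 ≡ 11^2 = 121 ≡ 121 (mod 1457)
11^4 ≡ 121^2 = 14641 ≡ 71 (mod 1457)
11^8 ≡ 71^2 = 5041 ≡ 670 (mod 1457)
11^16 ≡ 670^2 = 448900 ≡ 144 (mod 1457)
11^32 ≡ 144^2 = 20736 ≡ 338 (mod 1457)
11^64 ≡ 338^2 = 114244 ≡ 598 (mod 1457)
91 = 64 + 16 + 8 + 2 + 1 in binary powers of 2.
So 11^91 ≡ 598 · 144 · 670 · 121 · 11 ≡ 1158 (mod 1457).
Squaring chain: 1158 → 524 → 660 → 1414; never reaches −1, so base 11 is a Miller–Rabin witness that 1457 is composite.

1158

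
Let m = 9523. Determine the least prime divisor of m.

89

9523 is odd.
Digit sum 19, not divisible by 3.
Ends in 3: not divisible by 5.
7: 9523 = 7·1360 + 3
11: 9523 = 11·865 + 8
13: 9523 = 13·732 + 7
17: 9523 = 17·560 + 3
19: 9523 = 19·501 + 4
23: 9523 = 23·414 + 1
29: 9523 = 29·328 + 11
31: 9523 = 31·307 + 6
37: 9523 = 37·257 + 14
41: 9523 = 41·232 + 11
43: 9523 = 43·221 + 20
47: 9523 = 47·202 + 29
53: 9523 = 53·179 + 36
59: 9523 = 59·161 + 24
61: 9523 = 61·156 + 7
67: 9523 = 67·142 + 9
71: 9523 = 71·134 + 9
73: 9523 = 73·130 + 33
79: 9523 = 79·120 + 43
83: 9523 = 83·114 + 61
89: 9523 = 89·107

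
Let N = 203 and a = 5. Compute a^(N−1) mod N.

5^1 ≡ 5 (mod 203)
5^2 ≡ 5^2 = 25 ≡ 25 (mod 203)
5^4 ≡ 25^2 = 625 ≡ 16 (mod 203)
5^8 ≡ 16^2 = 256 ≡ 53 (mod 203)
5^16 ≡ 53^2 = 2809 ≡ 170 (mod 203)
5^32 ≡ 170^2 = 28900 ≡ 74 (mod 203)
5^64 ≡ 74^2 = 5476 ≡ 198 (mod 203)
5^128 ≡ 198^2 = 39204 ≡ 25 (mod 203)
202 = 128 + 64 + 8 + 2 in binary powers of 2.
So 5^202 ≡ 25 · 198 · 53 · 25 ≡ 23 (mod 203).
Since 23 ≠ 1, base 5 is a Fermat witness: 203 is composite.

23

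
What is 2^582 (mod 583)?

70

2^1 ≡ 2 (mod 583)
2^2 ≡ 2^2 = 4 ≡ 4 (mod 583)
2^4 ≡ 4^2 = 16 ≡ 16 (mod 583)
2^8 ≡ 16^2 = 256 ≡ 256 (mod 583)
2^16 ≡ 256^2 = 65536 ≡ 240 (mod 583)
2^32 ≡ 240^2 = 57600 ≡ 466 (mod 583)
2^64 ≡ 466^2 = 217156 ≡ 280 (mod 583)
2^128 ≡ 280^2 = 78400 ≡ 278 (mod 583)
2^256 ≡ 278^2 = 77284 ≡ 328 (mod 583)
2^512 ≡ 328^2 = 107584 ≡ 312 (mod 583)
582 = 512 + 64 + 4 + 2 in binary powers of 2.
So 2^582 ≡ 312 · 280 · 16 · 4 ≡ 70 (mod 583).
Since 70 ≠ 1, base 2 is a Fermat witness: 583 is composite.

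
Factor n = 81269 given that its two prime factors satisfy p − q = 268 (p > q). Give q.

Since p = q + 268, we have 81269 = q(q + 268), so q² + 268q − 81269 = 0.
Discriminant: 268² + 4·81269 = 71824 + 325076 = 396900; √396900 = 630.
q = (−268 + 630)/2 = 181, and p = q + 268 = 449.
Check: 181 · 449 = 81269.

181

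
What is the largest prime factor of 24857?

67

24857 = 7 · 3551
3551 = 53 · 67
67 is prime.
So 24857 = 7 · 53 · 67; the largest prime factor is 67.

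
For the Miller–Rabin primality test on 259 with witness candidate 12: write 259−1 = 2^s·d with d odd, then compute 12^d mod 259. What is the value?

174

259 − 1 = 258 = 2^1 · 129, so d = 129.
12^1 ≡ 12 (mod 259)
12^2 ≡ 12^2 = 144 ≡ 144 (mod 259)
12^4 ≡ 144^2 = 20736 ≡ 16 (mod 259)
12^8 ≡ 16^2 = 256 ≡ 256 (mod 259)
12^16 ≡ 256^2 = 65536 ≡ 9 (mod 259)
12^32 ≡ 9^2 = 81 ≡ 81 (mod 259)
12^64 ≡ 81^2 = 6561 ≡ 86 (mod 259)
12^128 ≡ 86^2 = 7396 ≡ 144 (mod 259)
129 = 128 + 1 in binary powers of 2.
So 12^129 ≡ 144 · 12 ≡ 174 (mod 259).
Squaring chain: 174; never reaches −1, so base 12 is a Miller–Rabin witness that 259 is composite.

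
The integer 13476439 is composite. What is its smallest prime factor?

71

13476439 is odd.
Digit sum 37, not divisible by 3.
Ends in 9: not divisible by 5.
7: 13476439 = 7·1925205 + 4
11: 13476439 = 11·1225130 + 9
13: 13476439 = 13·1036649 + 2
17: 13476439 = 17·792731 + 12
19: 13476439 = 19·709286 + 5
23: 13476439 = 23·585932 + 3
29: 13476439 = 29·464704 + 23
31: 13476439 = 31·434723 + 26
37: 13476439 = 37·364228 + 3
41: 13476439 = 41·328693 + 26
43: 13476439 = 43·313405 + 24
47: 13476439 = 47·286732 + 35
53: 13476439 = 53·254272 + 23
59: 13476439 = 59·228414 + 13
61: 13476439 = 61·220925 + 14
67: 13476439 = 67·201140 + 59
71: 13476439 = 71·189809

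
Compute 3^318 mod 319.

5

3^1 ≡ 3 (mod 319)
3^2 ≡ 3^2 = 9 ≡ 9 (mod 319)
3^4 ≡ 9^2 = 81 ≡ 81 (mod 319)
3^8 ≡ 81^2 = 6561 ≡ 181 (mod 319)
3^16 ≡ 181^2 = 32761 ≡ 223 (mod 319)
3^32 ≡ 223^2 = 49729 ≡ 284 (mod 319)
3^64 ≡ 284^2 = 80656 ≡ 268 (mod 319)
3^128 ≡ 268^2 = 71824 ≡ 49 (mod 319)
3^256 ≡ 49^2 = 2401 ≡ 168 (mod 319)
318 = 256 + 32 + 16 + 8 + 4 + 2 in binary powers of 2.
So 3^318 ≡ 168 · 284 · 223 · 181 · 81 · 9 ≡ 5 (mod 319).
Since 5 ≠ 1, base 3 is a Fermat witness: 319 is composite.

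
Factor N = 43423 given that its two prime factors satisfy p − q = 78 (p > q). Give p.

Since p = q + 78, we have 43423 = q(q + 78), so q² + 78q − 43423 = 0.
Discriminant: 78² + 4·43423 = 6084 + 173692 = 179776; √179776 = 424.
q = (−78 + 424)/2 = 173, and p = q + 78 = 251.
Check: 173 · 251 = 43423.

251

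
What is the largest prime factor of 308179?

308179 = 47 · 6557
6557 = 79 · 83
83 is prime.
So 308179 = 47 · 79 · 83; the largest prime factor is 83.

83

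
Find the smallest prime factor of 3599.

59

3599 is odd.
Digit sum 26, not divisible by 3.
Ends in 9: not divisible by 5.
7: 3599 = 7·514 + 1
11: 3599 = 11·327 + 2
13: 3599 = 13·276 + 11
17: 3599 = 17·211 + 12
19: 3599 = 19·189 + 8
23: 3599 = 23·156 + 11
29: 3599 = 29·124 + 3
31: 3599 = 31·116 + 3
37: 3599 = 37·97 + 10
41: 3599 = 41·87 + 32
43: 3599 = 43·83 + 30
47: 3599 = 47·76 + 27
53: 3599 = 53·67 + 48
59: 3599 = 59·61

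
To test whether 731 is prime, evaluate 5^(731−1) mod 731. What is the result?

5^1 ≡ 5 (mod 731)
5^2 ≡ 5^2 = 25 ≡ 25 (mod 731)
5^4 ≡ 25^2 = 625 ≡ 625 (mod 731)
5^8 ≡ 625^2 = 390625 ≡ 271 (mod 731)
5^16 ≡ 271^2 = 73441 ≡ 341 (mod 731)
5^32 ≡ 341^2 = 116281 ≡ 52 (mod 731)
5^64 ≡ 52^2 = 2704 ≡ 511 (mod 731)
5^128 ≡ 511^2 = 261121 ≡ 154 (mod 731)
5^256 ≡ 154^2 = 23716 ≡ 324 (mod 731)
5^512 ≡ 324^2 = 104976 ≡ 443 (mod 731)
730 = 512 + 128 + 64 + 16 + 8 + 2 in binary powers of 2.
So 5^730 ≡ 443 · 154 · 511 · 341 · 271 · 25 ≡ 298 (mod 731).
Since 298 ≠ 1, base 5 is a Fermat witness: 731 is composite.

298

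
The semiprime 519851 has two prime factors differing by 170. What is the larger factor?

811

Since p = q + 170, we have 519851 = q(q + 170), so q² + 170q − 519851 = 0.
Discriminant: 170² + 4·519851 = 28900 + 2079404 = 2108304; √2108304 = 1452.
q = (−170 + 1452)/2 = 641, and p = q + 170 = 811.
Check: 641 · 811 = 519851.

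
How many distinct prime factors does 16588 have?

16588 = 2^2 · 4147
4147 = 11 · 377
377 = 13 · 29
16588 = 2^2 · 11 · 13 · 29, which has 4 distinct prime factors.

4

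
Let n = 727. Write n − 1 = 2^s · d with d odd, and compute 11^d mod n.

727 − 1 = 726 = 2^1 · 363, so d = 363.
11^1 ≡ 11 (mod 727)
11^2 ≡ 11^2 = 121 ≡ 121 (mod 727)
11^4 ≡ 121^2 = 14641 ≡ 101 (mod 727)
11^8 ≡ 101^2 = 10201 ≡ 23 (mod 727)
11^16 ≡ 23^2 = 529 ≡ 529 (mod 727)
11^32 ≡ 529^2 = 279841 ≡ 673 (mod 727)
11^64 ≡ 673^2 = 452929 ≡ 8 (mod 727)
11^128 ≡ 8^2 = 64 ≡ 64 (mod 727)
11^256 ≡ 64^2 = 4096 ≡ 461 (mod 727)
363 = 256 + 64 + 32 + 8 + 2 + 1 in binary powers of 2.
So 11^363 ≡ 461 · 8 · 673 · 23 · 121 · 11 ≡ 726 (mod 727).
Since 11^d ≡ 726 (mod 727), base 11 does not prove 727 composite.

726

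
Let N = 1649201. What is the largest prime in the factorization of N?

1649201 = 29 · 56869
56869 = 29 · 1961
1961 = 37 · 53
53 is prime.
So 1649201 = 29^2 · 37 · 53; the largest prime factor is 53.

53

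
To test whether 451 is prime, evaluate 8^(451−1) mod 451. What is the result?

122

8^1 ≡ 8 (mod 451)
8^2 ≡ 8^2 = 64 ≡ 64 (mod 451)
8^4 ≡ 64^2 = 4096 ≡ 37 (mod 451)
8^8 ≡ 37^2 = 1369 ≡ 16 (mod 451)
8^16 ≡ 16^2 = 256 ≡ 256 (mod 451)
8^32 ≡ 256^2 = 65536 ≡ 141 (mod 451)
8^64 ≡ 141^2 = 19881 ≡ 37 (mod 451)
8^128 ≡ 37^2 = 1369 ≡ 16 (mod 451)
8^256 ≡ 16^2 = 256 ≡ 256 (mod 451)
450 = 256 + 128 + 64 + 2 in binary powers of 2.
So 8^450 ≡ 256 · 16 · 37 · 64 ≡ 122 (mod 451).
Since 122 ≠ 1, base 8 is a Fermat witness: 451 is composite.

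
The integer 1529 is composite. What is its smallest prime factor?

11

1529 is odd.
Digit sum 17, not divisible by 3.
Ends in 9: not divisible by 5.
7: 1529 = 7·218 + 3
11: 1529 = 11·139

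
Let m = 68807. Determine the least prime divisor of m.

68807 is odd.
Digit sum 29, not divisible by 3.
Ends in 7: not divisible by 5.
7: 68807 = 7·9829 + 4
11: 68807 = 11·6255 + 2
13: 68807 = 13·5292 + 11
17: 68807 = 17·4047 + 8
19: 68807 = 19·3621 + 8
23: 68807 = 23·2991 + 14
29: 68807 = 29·2372 + 19
31: 68807 = 31·2219 + 18
37: 68807 = 37·1859 + 24
41: 68807 = 41·1678 + 9
43: 68807 = 43·1600 + 7
47: 68807 = 47·1463 + 46
53: 68807 = 53·1298 + 13
59: 68807 = 59·1166 + 13
61: 68807 = 61·1127 + 60
67: 68807 = 67·1026 + 65
71: 68807 = 71·969 + 8
73: 68807 = 73·942 + 41
79: 68807 = 79·870 + 77
83: 68807 = 83·829

83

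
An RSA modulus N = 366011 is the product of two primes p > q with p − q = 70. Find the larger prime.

Since p = q + 70, we have 366011 = q(q + 70), so q² + 70q − 366011 = 0.
Discriminant: 70² + 4·366011 = 4900 + 1464044 = 1468944; √1468944 = 1212.
q = (−70 + 1212)/2 = 571, and p = q + 70 = 641.
Check: 571 · 641 = 366011.

641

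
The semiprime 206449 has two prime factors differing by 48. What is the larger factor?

Since p = q + 48, we have 206449 = q(q + 48), so q² + 48q − 206449 = 0.
Discriminant: 48² + 4·206449 = 2304 + 825796 = 828100; √828100 = 910.
q = (−48 + 910)/2 = 431, and p = q + 48 = 479.
Check: 431 · 479 = 206449.

479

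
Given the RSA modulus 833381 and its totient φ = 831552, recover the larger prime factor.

φ(n) = (p−1)(q−1) = n − (p+q) + 1, so p + q = 833381 − 831552 + 1 = 1830.
p and q are the roots of t² − 1830t + 833381 = 0.
Discriminant: 1830² − 4·833381 = 3348900 − 3333524 = 15376; √15376 = 124.
q = (1830 − 124)/2 = 853, p = (1830 + 124)/2 = 977.
Check: 853 · 977 = 833381.

977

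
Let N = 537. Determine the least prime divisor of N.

3

537 is odd.
Digit sum 15, divisible by 3.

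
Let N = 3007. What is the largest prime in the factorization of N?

3007 = 31 · 97
97 is prime.
So 3007 = 31 · 97; the largest prime factor is 97.

97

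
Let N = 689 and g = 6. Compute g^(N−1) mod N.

256

6^1 ≡ 6 (mod 689)
6^2 ≡ 6^2 = 36 ≡ 36 (mod 689)
6^4 ≡ 36^2 = 1296 ≡ 607 (mod 689)
6^8 ≡ 607^2 = 368449 ≡ 523 (mod 689)
6^16 ≡ 523^2 = 273529 ≡ 685 (mod 689)
6^32 ≡ 685^2 = 469225 ≡ 16 (mod 689)
6^64 ≡ 16^2 = 256 ≡ 256 (mod 689)
6^128 ≡ 256^2 = 65536 ≡ 81 (mod 689)
6^256 ≡ 81^2 = 6561 ≡ 360 (mod 689)
6^512 ≡ 360^2 = 129600 ≡ 68 (mod 689)
688 = 512 + 128 + 32 + 16 in binary powers of 2.
So 6^688 ≡ 68 · 81 · 16 · 685 ≡ 256 (mod 689).
Since 256 ≠ 1, base 6 is a Fermat witness: 689 is composite.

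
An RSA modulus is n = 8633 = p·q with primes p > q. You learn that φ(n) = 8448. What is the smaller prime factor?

89

φ(n) = (p−1)(q−1) = n − (p+q) + 1, so p + q = 8633 − 8448 + 1 = 186.
p and q are the roots of t² − 186t + 8633 = 0.
Discriminant: 186² − 4·8633 = 34596 − 34532 = 64; √64 = 8.
q = (186 − 8)/2 = 89, p = (186 + 8)/2 = 97.
Check: 89 · 97 = 8633.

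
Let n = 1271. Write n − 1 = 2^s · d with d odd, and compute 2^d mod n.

1271 − 1 = 1270 = 2^1 · 635, so d = 635.
2^1 ≡ 2 (mod 1271)
2^2 ≡ 2^2 = 4 ≡ 4 (mod 1271)
2^4 ≡ 4^2 = 16 ≡ 16 (mod 1271)
2^8 ≡ 16^2 = 256 ≡ 256 (mod 1271)
2^16 ≡ 256^2 = 65536 ≡ 715 (mod 1271)
2^32 ≡ 715^2 = 511225 ≡ 283 (mod 1271)
2^64 ≡ 283^2 = 80089 ≡ 16 (mod 1271)
2^128 ≡ 16^2 = 256 ≡ 256 (mod 1271)
2^256 ≡ 256^2 = 65536 ≡ 715 (mod 1271)
2^512 ≡ 715^2 = 511225 ≡ 283 (mod 1271)
635 = 512 + 64 + 32 + 16 + 8 + 2 + 1 in binary powers of 2.
So 2^635 ≡ 283 · 16 · 283 · 715 · 256 · 4 · 2 ≡ 993 (mod 1271).
Squaring chain: 993; never reaches −1, so base 2 is a Miller–Rabin witness that 1271 is composite.

993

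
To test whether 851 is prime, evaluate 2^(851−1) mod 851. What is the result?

169

2^1 ≡ 2 (mod 851)
2^2 ≡ 2^2 = 4 ≡ 4 (mod 851)
2^4 ≡ 4^2 = 16 ≡ 16 (mod 851)
2^8 ≡ 16^2 = 256 ≡ 256 (mod 851)
2^16 ≡ 256^2 = 65536 ≡ 9 (mod 851)
2^32 ≡ 9^2 = 81 ≡ 81 (mod 851)
2^64 ≡ 81^2 = 6561 ≡ 604 (mod 851)
2^128 ≡ 604^2 = 364816 ≡ 588 (mod 851)
2^256 ≡ 588^2 = 345744 ≡ 238 (mod 851)
2^512 ≡ 238^2 = 56644 ≡ 478 (mod 851)
850 = 512 + 256 + 64 + 16 + 2 in binary powers of 2.
So 2^850 ≡ 478 · 238 · 604 · 9 · 4 ≡ 169 (mod 851).
Since 169 ≠ 1, base 2 is a Fermat witness: 851 is composite.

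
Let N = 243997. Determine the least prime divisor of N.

13

243997 is odd.
Digit sum 34, not divisible by 3.
Ends in 7: not divisible by 5.
7: 243997 = 7·34856 + 5
11: 243997 = 11·22181 + 6
13: 243997 = 13·18769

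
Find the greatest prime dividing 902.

41

902 = 2 · 451
451 = 11 · 41
41 is prime.
So 902 = 2 · 11 · 41; the largest prime factor is 41.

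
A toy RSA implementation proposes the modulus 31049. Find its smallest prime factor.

31049 is odd.
Digit sum 17, not divisible by 3.
Ends in 9: not divisible by 5.
7: 31049 = 7·4435 + 4
11: 31049 = 11·2822 + 7
13: 31049 = 13·2388 + 5
17: 31049 = 17·1826 + 7
19: 31049 = 19·1634 + 3
23: 31049 = 23·1349 + 22
29: 31049 = 29·1070 + 19
31: 31049 = 31·1001 + 18
37: 31049 = 37·839 + 6
41: 31049 = 41·757 + 12
43: 31049 = 43·722 + 3
47: 31049 = 47·660 + 29
53: 31049 = 53·585 + 44
59: 31049 = 59·526 + 15
61: 31049 = 61·509

61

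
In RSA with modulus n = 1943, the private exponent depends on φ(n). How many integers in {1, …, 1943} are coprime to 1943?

1848

Factor: 1943 = 29 · 67.
φ(1943) = (29−1) · (67−1) = 28 · 66 = 1848.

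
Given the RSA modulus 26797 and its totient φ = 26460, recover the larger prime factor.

φ(n) = (p−1)(q−1) = n − (p+q) + 1, so p + q = 26797 − 26460 + 1 = 338.
p and q are the roots of t² − 338t + 26797 = 0.
Discriminant: 338² − 4·26797 = 114244 − 107188 = 7056; √7056 = 84.
q = (338 − 84)/2 = 127, p = (338 + 84)/2 = 211.
Check: 127 · 211 = 26797.

211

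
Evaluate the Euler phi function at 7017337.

6907824

Factor: 7017337 = 179 · 197 · 199.
φ(7017337) = (179−1) · (197−1) · (199−1) = 178 · 196 · 198 = 6907824.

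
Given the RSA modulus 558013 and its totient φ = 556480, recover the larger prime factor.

φ(n) = (p−1)(q−1) = n − (p+q) + 1, so p + q = 558013 − 556480 + 1 = 1534.
p and q are the roots of t² − 1534t + 558013 = 0.
Discriminant: 1534² − 4·558013 = 2353156 − 2232052 = 121104; √121104 = 348.
q = (1534 − 348)/2 = 593, p = (1534 + 348)/2 = 941.
Check: 593 · 941 = 558013.

941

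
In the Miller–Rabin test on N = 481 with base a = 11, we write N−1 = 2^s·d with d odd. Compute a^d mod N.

369

481 − 1 = 480 = 2^5 · 15, so d = 15.
11^1 ≡ 11 (mod 481)
11^2 ≡ 11^2 = 121 ≡ 121 (mod 481)
11^4 ≡ 121^2 = 14641 ≡ 211 (mod 481)
11^8 ≡ 211^2 = 44521 ≡ 269 (mod 481)
15 = 8 + 4 + 2 + 1 in binary powers of 2.
So 11^15 ≡ 269 · 211 · 121 · 11 ≡ 369 (mod 481).
Squaring chain: 369 → 38 → 1 → 1 → 1; never reaches −1, so base 11 is a Miller–Rabin witness that 481 is composite.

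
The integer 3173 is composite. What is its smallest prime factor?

19

3173 is odd.
Digit sum 14, not divisible by 3.
Ends in 3: not divisible by 5.
7: 3173 = 7·453 + 2
11: 3173 = 11·288 + 5
13: 3173 = 13·244 + 1
17: 3173 = 17·186 + 11
19: 3173 = 19·167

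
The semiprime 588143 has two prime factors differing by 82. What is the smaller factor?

727

Since p = q + 82, we have 588143 = q(q + 82), so q² + 82q − 588143 = 0.
Discriminant: 82² + 4·588143 = 6724 + 2352572 = 2359296; √2359296 = 1536.
q = (−82 + 1536)/2 = 727, and p = q + 82 = 809.
Check: 727 · 809 = 588143.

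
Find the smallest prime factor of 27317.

59

27317 is odd.
Digit sum 20, not divisible by 3.
Ends in 7: not divisible by 5.
7: 27317 = 7·3902 + 3
11: 27317 = 11·2483 + 4
13: 27317 = 13·2101 + 4
17: 27317 = 17·1606 + 15
19: 27317 = 19·1437 + 14
23: 27317 = 23·1187 + 16
29: 27317 = 29·941 + 28
31: 27317 = 31·881 + 6
37: 27317 = 37·738 + 11
41: 27317 = 41·666 + 11
43: 27317 = 43·635 + 12
47: 27317 = 47·581 + 10
53: 27317 = 53·515 + 22
59: 27317 = 59·463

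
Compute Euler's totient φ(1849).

1806

Factor: 1849 = 43^2.
φ(1849) = 43^1·(43−1) = 1806.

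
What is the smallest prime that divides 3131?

3131 is odd.
Digit sum 8, not divisible by 3.
Ends in 1: not divisible by 5.
7: 3131 = 7·447 + 2
11: 3131 = 11·284 + 7
13: 3131 = 13·240 + 11
17: 3131 = 17·184 + 3
19: 3131 = 19·164 + 15
23: 3131 = 23·136 + 3
29: 3131 = 29·107 + 28
31: 3131 = 31·101

31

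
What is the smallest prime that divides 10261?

31

10261 is odd.
Digit sum 10, not divisible by 3.
Ends in 1: not divisible by 5.
7: 10261 = 7·1465 + 6
11: 10261 = 11·932 + 9
13: 10261 = 13·789 + 4
17: 10261 = 17·603 + 10
19: 10261 = 19·540 + 1
23: 10261 = 23·446 + 3
29: 10261 = 29·353 + 24
31: 10261 = 31·331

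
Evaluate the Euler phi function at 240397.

Factor: 240397 = 17 · 79 · 179.
φ(240397) = (17−1) · (79−1) · (179−1) = 16 · 78 · 178 = 222144.

222144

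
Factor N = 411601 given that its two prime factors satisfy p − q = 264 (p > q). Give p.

Since p = q + 264, we have 411601 = q(q + 264), so q² + 264q − 411601 = 0.
Discriminant: 264² + 4·411601 = 69696 + 1646404 = 1716100; √1716100 = 1310.
q = (−264 + 1310)/2 = 523, and p = q + 264 = 787.
Check: 523 · 787 = 411601.

787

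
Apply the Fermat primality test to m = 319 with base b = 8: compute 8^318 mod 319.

8^1 ≡ 8 (mod 319)
8^2 ≡ 8^2 = 64 ≡ 64 (mod 319)
8^4 ≡ 64^2 = 4096 ≡ 268 (mod 319)
8^8 ≡ 268^2 = 71824 ≡ 49 (mod 319)
8^16 ≡ 49^2 = 2401 ≡ 168 (mod 319)
8^32 ≡ 168^2 = 28224 ≡ 152 (mod 319)
8^64 ≡ 152^2 = 23104 ≡ 136 (mod 319)
8^128 ≡ 136^2 = 18496 ≡ 313 (mod 319)
8^256 ≡ 313^2 = 97969 ≡ 36 (mod 319)
318 = 256 + 32 + 16 + 8 + 4 + 2 in binary powers of 2.
So 8^318 ≡ 36 · 152 · 168 · 49 · 268 · 64 ≡ 236 (mod 319).
Since 236 ≠ 1, base 8 is a Fermat witness: 319 is composite.

236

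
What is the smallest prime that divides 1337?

1337 is odd.
Digit sum 14, not divisible by 3.
Ends in 7: not divisible by 5.
7: 1337 = 7·191

7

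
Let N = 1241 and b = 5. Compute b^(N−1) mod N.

1172

5^1 ≡ 5 (mod 1241)
5^2 ≡ 5^2 = 25 ≡ 25 (mod 1241)
5^4 ≡ 25^2 = 625 ≡ 625 (mod 1241)
5^8 ≡ 625^2 = 390625 ≡ 951 (mod 1241)
5^16 ≡ 951^2 = 904401 ≡ 953 (mod 1241)
5^32 ≡ 953^2 = 908209 ≡ 1038 (mod 1241)
5^64 ≡ 1038^2 = 1077444 ≡ 256 (mod 1241)
5^128 ≡ 256^2 = 65536 ≡ 1004 (mod 1241)
5^256 ≡ 1004^2 = 1008016 ≡ 324 (mod 1241)
5^512 ≡ 324^2 = 104976 ≡ 732 (mod 1241)
5^1024 ≡ 732^2 = 535824 ≡ 953 (mod 1241)
1240 = 1024 + 128 + 64 + 16 + 8 in binary powers of 2.
So 5^1240 ≡ 953 · 1004 · 256 · 953 · 951 ≡ 1172 (mod 1241).
Since 1172 ≠ 1, base 5 is a Fermat witness: 1241 is composite.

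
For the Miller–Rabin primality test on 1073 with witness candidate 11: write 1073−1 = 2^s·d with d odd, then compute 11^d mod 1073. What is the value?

677

1073 − 1 = 1072 = 2^4 · 67, so d = 67.
11^1 ≡ 11 (mod 1073)
11^2 ≡ 11^2 = 121 ≡ 121 (mod 1073)
11^4 ≡ 121^2 = 14641 ≡ 692 (mod 1073)
11^8 ≡ 692^2 = 478864 ≡ 306 (mod 1073)
11^16 ≡ 306^2 = 93636 ≡ 285 (mod 1073)
11^32 ≡ 285^2 = 81225 ≡ 750 (mod 1073)
11^64 ≡ 750^2 = 562500 ≡ 248 (mod 1073)
67 = 64 + 2 + 1 in binary powers of 2.
So 11^67 ≡ 248 · 121 · 11 ≡ 677 (mod 1073).
Squaring chain: 677 → 158 → 285 → 750; never reaches −1, so base 11 is a Miller–Rabin witness that 1073 is composite.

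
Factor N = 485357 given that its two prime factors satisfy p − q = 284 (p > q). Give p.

Since p = q + 284, we have 485357 = q(q + 284), so q² + 284q − 485357 = 0.
Discriminant: 284² + 4·485357 = 80656 + 1941428 = 2022084; √2022084 = 1422.
q = (−284 + 1422)/2 = 569, and p = q + 284 = 853.
Check: 569 · 853 = 485357.

853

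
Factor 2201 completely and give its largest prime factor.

71

2201 = 31 · 71
71 is prime.
So 2201 = 31 · 71; the largest prime factor is 71.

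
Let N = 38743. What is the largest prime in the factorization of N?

38743 = 17 · 2279
2279 = 43 · 53
53 is prime.
So 38743 = 17 · 43 · 53; the largest prime factor is 53.

53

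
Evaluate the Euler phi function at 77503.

Factor: 77503 = 17 · 47 · 97.
φ(77503) = (17−1) · (47−1) · (97−1) = 16 · 46 · 96 = 70656.

70656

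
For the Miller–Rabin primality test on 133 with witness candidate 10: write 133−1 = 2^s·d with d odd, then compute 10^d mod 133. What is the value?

27

133 − 1 = 132 = 2^2 · 33, so d = 33.
10^1 ≡ 10 (mod 133)
10^2 ≡ 10^2 = 100 ≡ 100 (mod 133)
10^4 ≡ 100^2 = 10000 ≡ 25 (mod 133)
10^8 ≡ 25^2 = 625 ≡ 93 (mod 133)
10^16 ≡ 93^2 = 8649 ≡ 4 (mod 133)
10^32 ≡ 4^2 = 16 ≡ 16 (mod 133)
33 = 32 + 1 in binary powers of 2.
So 10^33 ≡ 16 · 10 ≡ 27 (mod 133).
Squaring chain: 27 → 64; never reaches −1, so base 10 is a Miller–Rabin witness that 133 is composite.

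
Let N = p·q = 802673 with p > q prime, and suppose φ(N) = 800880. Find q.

853

φ(n) = (p−1)(q−1) = n − (p+q) + 1, so p + q = 802673 − 800880 + 1 = 1794.
p and q are the roots of t² − 1794t + 802673 = 0.
Discriminant: 1794² − 4·802673 = 3218436 − 3210692 = 7744; √7744 = 88.
q = (1794 − 88)/2 = 853, p = (1794 + 88)/2 = 941.
Check: 853 · 941 = 802673.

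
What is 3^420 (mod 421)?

1

3^1 ≡ 3 (mod 421)
3^2 ≡ 3^2 = 9 ≡ 9 (mod 421)
3^4 ≡ 9^2 = 81 ≡ 81 (mod 421)
3^8 ≡ 81^2 = 6561 ≡ 246 (mod 421)
3^16 ≡ 246^2 = 60516 ≡ 313 (mod 421)
3^32 ≡ 313^2 = 97969 ≡ 297 (mod 421)
3^64 ≡ 297^2 = 88209 ≡ 220 (mod 421)
3^128 ≡ 220^2 = 48400 ≡ 406 (mod 421)
3^256 ≡ 406^2 = 164836 ≡ 225 (mod 421)
420 = 256 + 128 + 32 + 4 in binary powers of 2.
So 3^420 ≡ 225 · 406 · 297 · 81 ≡ 1 (mod 421).
Since the result is 1, base 3 gives no evidence that 421 is composite.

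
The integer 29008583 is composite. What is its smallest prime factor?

29008583 is odd.
Digit sum 35, not divisible by 3.
Ends in 3: not divisible by 5.
7: 29008583 = 7·4144083 + 2
11: 29008583 = 11·2637143 + 10
13: 29008583 = 13·2231429 + 6
17: 29008583 = 17·1706387 + 4
19: 29008583 = 19·1526767 + 10
23: 29008583 = 23·1261242 + 17
29: 29008583 = 29·1000295 + 28
31: 29008583 = 31·935760 + 23
37: 29008583 = 37·784015 + 28
41: 29008583 = 41·707526 + 17
43: 29008583 = 43·674618 + 9
47: 29008583 = 47·617203 + 42
53: 29008583 = 53·547331 + 40
59: 29008583 = 59·491670 + 53
61: 29008583 = 61·475550 + 33
67: 29008583 = 67·432963 + 62
71: 29008583 = 71·408571 + 42
73: 29008583 = 73·397377 + 62
79: 29008583 = 79·367197 + 20
83: 29008583 = 83·349501

83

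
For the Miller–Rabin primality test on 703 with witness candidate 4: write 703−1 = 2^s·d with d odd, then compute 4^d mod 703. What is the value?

703 − 1 = 702 = 2^1 · 351, so d = 351.
4^1 ≡ 4 (mod 703)
4^2 ≡ 4^2 = 16 ≡ 16 (mod 703)
4^4 ≡ 16^2 = 256 ≡ 256 (mod 703)
4^8 ≡ 256^2 = 65536 ≡ 157 (mod 703)
4^16 ≡ 157^2 = 24649 ≡ 44 (mod 703)
4^32 ≡ 44^2 = 1936 ≡ 530 (mod 703)
4^64 ≡ 530^2 = 280900 ≡ 403 (mod 703)
4^128 ≡ 403^2 = 162409 ≡ 16 (mod 703)
4^256 ≡ 16^2 = 256 ≡ 256 (mod 703)
351 = 256 + 64 + 16 + 8 + 4 + 2 + 1 in binary powers of 2.
So 4^351 ≡ 256 · 403 · 44 · 157 · 256 · 16 · 4 ≡ 628 (mod 703).
Squaring chain: 628; never reaches −1, so base 4 is a Miller–Rabin witness that 703 is composite.

628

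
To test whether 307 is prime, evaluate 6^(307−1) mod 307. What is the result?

6^1 ≡ 6 (mod 307)
6^2 ≡ 6^2 = 36 ≡ 36 (mod 307)
6^4 ≡ 36^2 = 1296 ≡ 68 (mod 307)
6^8 ≡ 68^2 = 4624 ≡ 19 (mod 307)
6^16 ≡ 19^2 = 361 ≡ 54 (mod 307)
6^32 ≡ 54^2 = 2916 ≡ 153 (mod 307)
6^64 ≡ 153^2 = 23409 ≡ 77 (mod 307)
6^128 ≡ 77^2 = 5929 ≡ 96 (mod 307)
6^256 ≡ 96^2 = 9216 ≡ 6 (mod 307)
306 = 256 + 32 + 16 + 2 in binary powers of 2.
So 6^306 ≡ 6 · 153 · 54 · 36 ≡ 1 (mod 307).
Since the result is 1, base 6 gives no evidence that 307 is composite.

1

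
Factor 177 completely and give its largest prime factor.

177 = 3 · 59
59 is prime.
So 177 = 3 · 59; the largest prime factor is 59.

59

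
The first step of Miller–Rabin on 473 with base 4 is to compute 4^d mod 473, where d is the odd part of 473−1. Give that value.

322

473 − 1 = 472 = 2^3 · 59, so d = 59.
4^1 ≡ 4 (mod 473)
4^2 ≡ 4^2 = 16 ≡ 16 (mod 473)
4^4 ≡ 16^2 = 256 ≡ 256 (mod 473)
4^8 ≡ 256^2 = 65536 ≡ 262 (mod 473)
4^16 ≡ 262^2 = 68644 ≡ 59 (mod 473)
4^32 ≡ 59^2 = 3481 ≡ 170 (mod 473)
59 = 32 + 16 + 8 + 2 + 1 in binary powers of 2.
So 4^59 ≡ 170 · 59 · 262 · 16 · 4 ≡ 322 (mod 473).
Squaring chain: 322 → 97 → 422; never reaches −1, so base 4 is a Miller–Rabin witness that 473 is composite.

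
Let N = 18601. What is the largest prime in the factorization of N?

89

18601 = 11 · 1691
1691 = 19 · 89
89 is prime.
So 18601 = 11 · 19 · 89; the largest prime factor is 89.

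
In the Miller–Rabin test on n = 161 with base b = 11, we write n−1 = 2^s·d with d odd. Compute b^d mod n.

51

161 − 1 = 160 = 2^5 · 5, so d = 5.
11^1 ≡ 11 (mod 161)
11^2 ≡ 11^2 = 121 ≡ 121 (mod 161)
11^4 ≡ 121^2 = 14641 ≡ 151 (mod 161)
5 = 4 + 1 in binary powers of 2.
So 11^5 ≡ 151 · 11 ≡ 51 (mod 161).
Squaring chain: 51 → 25 → 142 → 39 → 72; never reaches −1, so base 11 is a Miller–Rabin witness that 161 is composite.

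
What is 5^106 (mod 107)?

5^1 ≡ 5 (mod 107)
5^2 ≡ 5^2 = 25 ≡ 25 (mod 107)
5^4 ≡ 25^2 = 625 ≡ 90 (mod 107)
5^8 ≡ 90^2 = 8100 ≡ 75 (mod 107)
5^16 ≡ 75^2 = 5625 ≡ 61 (mod 107)
5^32 ≡ 61^2 = 3721 ≡ 83 (mod 107)
5^64 ≡ 83^2 = 6889 ≡ 41 (mod 107)
106 = 64 + 32 + 8 + 2 in binary powers of 2.
So 5^106 ≡ 41 · 83 · 75 · 25 ≡ 1 (mod 107).
Since the result is 1, base 5 gives no evidence that 107 is composite.

1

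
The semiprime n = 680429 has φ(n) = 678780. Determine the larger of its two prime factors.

φ(n) = (p−1)(q−1) = n − (p+q) + 1, so p + q = 680429 − 678780 + 1 = 1650.
p and q are the roots of t² − 1650t + 680429 = 0.
Discriminant: 1650² − 4·680429 = 2722500 − 2721716 = 784; √784 = 28.
q = (1650 − 28)/2 = 811, p = (1650 + 28)/2 = 839.
Check: 811 · 839 = 680429.

839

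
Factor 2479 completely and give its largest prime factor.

67

2479 = 37 · 67
67 is prime.
So 2479 = 37 · 67; the largest prime factor is 67.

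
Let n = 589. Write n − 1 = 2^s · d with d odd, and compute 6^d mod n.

216

589 − 1 = 588 = 2^2 · 147, so d = 147.
6^1 ≡ 6 (mod 589)
6^2 ≡ 6^2 = 36 ≡ 36 (mod 589)
6^4 ≡ 36^2 = 1296 ≡ 118 (mod 589)
6^8 ≡ 118^2 = 13924 ≡ 377 (mod 589)
6^16 ≡ 377^2 = 142129 ≡ 180 (mod 589)
6^32 ≡ 180^2 = 32400 ≡ 5 (mod 589)
6^64 ≡ 5^2 = 25 ≡ 25 (mod 589)
6^128 ≡ 25^2 = 625 ≡ 36 (mod 589)
147 = 128 + 16 + 2 + 1 in binary powers of 2.
So 6^147 ≡ 36 · 180 · 36 · 6 ≡ 216 (mod 589).
Squaring chain: 216 → 125; never reaches −1, so base 6 is a Miller–Rabin witness that 589 is composite.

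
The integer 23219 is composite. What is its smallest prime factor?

7

23219 is odd.
Digit sum 17, not divisible by 3.
Ends in 9: not divisible by 5.
7: 23219 = 7·3317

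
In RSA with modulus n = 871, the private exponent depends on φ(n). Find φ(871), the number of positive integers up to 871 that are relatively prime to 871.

792

Factor: 871 = 13 · 67.
φ(871) = (13−1) · (67−1) = 12 · 66 = 792.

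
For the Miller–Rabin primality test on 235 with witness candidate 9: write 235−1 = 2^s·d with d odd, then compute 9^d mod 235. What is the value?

34

235 − 1 = 234 = 2^1 · 117, so d = 117.
9^1 ≡ 9 (mod 235)
9^2 ≡ 9^2 = 81 ≡ 81 (mod 235)
9^4 ≡ 81^2 = 6561 ≡ 216 (mod 235)
9^8 ≡ 216^2 = 46656 ≡ 126 (mod 235)
9^16 ≡ 126^2 = 15876 ≡ 131 (mod 235)
9^32 ≡ 131^2 = 17161 ≡ 6 (mod 235)
9^64 ≡ 6^2 = 36 ≡ 36 (mod 235)
117 = 64 + 32 + 16 + 4 + 1 in binary powers of 2.
So 9^117 ≡ 36 · 6 · 131 · 216 · 9 ≡ 34 (mod 235).
Squaring chain: 34; never reaches −1, so base 9 is a Miller–Rabin witness that 235 is composite.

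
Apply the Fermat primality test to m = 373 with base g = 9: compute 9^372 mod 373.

1

9^1 ≡ 9 (mod 373)
9^2 ≡ 9^2 = 81 ≡ 81 (mod 373)
9^4 ≡ 81^2 = 6561 ≡ 220 (mod 373)
9^8 ≡ 220^2 = 48400 ≡ 283 (mod 373)
9^16 ≡ 283^2 = 80089 ≡ 267 (mod 373)
9^32 ≡ 267^2 = 71289 ≡ 46 (mod 373)
9^64 ≡ 46^2 = 2116 ≡ 251 (mod 373)
9^128 ≡ 251^2 = 63001 ≡ 337 (mod 373)
9^256 ≡ 337^2 = 113569 ≡ 177 (mod 373)
372 = 256 + 64 + 32 + 16 + 4 in binary powers of 2.
So 9^372 ≡ 177 · 251 · 46 · 267 · 220 ≡ 1 (mod 373).
Since the result is 1, base 9 gives no evidence that 373 is composite.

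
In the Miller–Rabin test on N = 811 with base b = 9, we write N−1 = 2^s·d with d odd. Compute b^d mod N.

811 − 1 = 810 = 2^1 · 405, so d = 405.
9^1 ≡ 9 (mod 811)
9^2 ≡ 9^2 = 81 ≡ 81 (mod 811)
9^4 ≡ 81^2 = 6561 ≡ 73 (mod 811)
9^8 ≡ 73^2 = 5329 ≡ 463 (mod 811)
9^16 ≡ 463^2 = 214369 ≡ 265 (mod 811)
9^32 ≡ 265^2 = 70225 ≡ 479 (mod 811)
9^64 ≡ 479^2 = 229441 ≡ 739 (mod 811)
9^128 ≡ 739^2 = 546121 ≡ 318 (mod 811)
9^256 ≡ 318^2 = 101124 ≡ 560 (mod 811)
405 = 256 + 128 + 16 + 4 + 1 in binary powers of 2.
So 9^405 ≡ 560 · 318 · 265 · 73 · 9 ≡ 1 (mod 811).
Since 9^d ≡ 1 (mod 811), base 9 does not prove 811 composite.

1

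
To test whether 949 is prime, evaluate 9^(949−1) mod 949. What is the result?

1

9^1 ≡ 9 (mod 949)
9^2 ≡ 9^2 = 81 ≡ 81 (mod 949)
9^4 ≡ 81^2 = 6561 ≡ 867 (mod 949)
9^8 ≡ 867^2 = 751689 ≡ 81 (mod 949)
9^16 ≡ 81^2 = 6561 ≡ 867 (mod 949)
9^32 ≡ 867^2 = 751689 ≡ 81 (mod 949)
9^64 ≡ 81^2 = 6561 ≡ 867 (mod 949)
9^128 ≡ 867^2 = 751689 ≡ 81 (mod 949)
9^256 ≡ 81^2 = 6561 ≡ 867 (mod 949)
9^512 ≡ 867^2 = 751689 ≡ 81 (mod 949)
948 = 512 + 256 + 128 + 32 + 16 + 4 in binary powers of 2.
So 9^948 ≡ 81 · 867 · 81 · 81 · 867 · 867 ≡ 1 (mod 949).
Since the result is 1, base 9 gives no evidence that 949 is composite.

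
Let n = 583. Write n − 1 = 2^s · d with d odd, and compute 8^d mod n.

569

583 − 1 = 582 = 2^1 · 291, so d = 291.
8^1 ≡ 8 (mod 583)
8^2 ≡ 8^2 = 64 ≡ 64 (mod 583)
8^4 ≡ 64^2 = 4096 ≡ 15 (mod 583)
8^8 ≡ 15^2 = 225 ≡ 225 (mod 583)
8^16 ≡ 225^2 = 50625 ≡ 487 (mod 583)
8^32 ≡ 487^2 = 237169 ≡ 471 (mod 583)
8^64 ≡ 471^2 = 221841 ≡ 301 (mod 583)
8^128 ≡ 301^2 = 90601 ≡ 236 (mod 583)
8^256 ≡ 236^2 = 55696 ≡ 311 (mod 583)
291 = 256 + 32 + 2 + 1 in binary powers of 2.
So 8^291 ≡ 311 · 471 · 64 · 8 ≡ 569 (mod 583).
Squaring chain: 569; never reaches −1, so base 8 is a Miller–Rabin witness that 583 is composite.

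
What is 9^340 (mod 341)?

67

9^1 ≡ 9 (mod 341)
9^2 ≡ 9^2 = 81 ≡ 81 (mod 341)
9^4 ≡ 81^2 = 6561 ≡ 82 (mod 341)
9^8 ≡ 82^2 = 6724 ≡ 245 (mod 341)
9^16 ≡ 245^2 = 60025 ≡ 9 (mod 341)
9^32 ≡ 9^2 = 81 ≡ 81 (mod 341)
9^64 ≡ 81^2 = 6561 ≡ 82 (mod 341)
9^128 ≡ 82^2 = 6724 ≡ 245 (mod 341)
9^256 ≡ 245^2 = 60025 ≡ 9 (mod 341)
340 = 256 + 64 + 16 + 4 in binary powers of 2.
So 9^340 ≡ 9 · 82 · 9 · 82 ≡ 67 (mod 341).
Since 67 ≠ 1, base 9 is a Fermat witness: 341 is composite.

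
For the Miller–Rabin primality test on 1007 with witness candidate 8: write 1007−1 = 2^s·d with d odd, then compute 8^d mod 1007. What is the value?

1007 − 1 = 1006 = 2^1 · 503, so d = 503.
8^1 ≡ 8 (mod 1007)
8^2 ≡ 8^2 = 64 ≡ 64 (mod 1007)
8^4 ≡ 64^2 = 4096 ≡ 68 (mod 1007)
8^8 ≡ 68^2 = 4624 ≡ 596 (mod 1007)
8^16 ≡ 596^2 = 355216 ≡ 752 (mod 1007)
8^32 ≡ 752^2 = 565504 ≡ 577 (mod 1007)
8^64 ≡ 577^2 = 332929 ≡ 619 (mod 1007)
8^128 ≡ 619^2 = 383161 ≡ 501 (mod 1007)
8^256 ≡ 501^2 = 251001 ≡ 258 (mod 1007)
503 = 256 + 128 + 64 + 32 + 16 + 4 + 2 + 1 in binary powers of 2.
So 8^503 ≡ 258 · 501 · 619 · 577 · 752 · 68 · 64 · 8 ≡ 373 (mod 1007).
Squaring chain: 373; never reaches −1, so base 8 is a Miller–Rabin witness that 1007 is composite.

373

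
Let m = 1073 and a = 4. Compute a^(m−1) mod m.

4^1 ≡ 4 (mod 1073)
4^2 ≡ 4^2 = 16 ≡ 16 (mod 1073)
4^4 ≡ 16^2 = 256 ≡ 256 (mod 1073)
4^8 ≡ 256^2 = 65536 ≡ 83 (mod 1073)
4^16 ≡ 83^2 = 6889 ≡ 451 (mod 1073)
4^32 ≡ 451^2 = 203401 ≡ 604 (mod 1073)
4^64 ≡ 604^2 = 364816 ≡ 1069 (mod 1073)
4^128 ≡ 1069^2 = 1142761 ≡ 16 (mod 1073)
4^256 ≡ 16^2 = 256 ≡ 256 (mod 1073)
4^512 ≡ 256^2 = 65536 ≡ 83 (mod 1073)
4^1024 ≡ 83^2 = 6889 ≡ 451 (mod 1073)
1072 = 1024 + 32 + 16 in binary powers of 2.
So 4^1072 ≡ 451 · 604 · 451 ≡ 1069 (mod 1073).
Since 1069 ≠ 1, base 4 is a Fermat witness: 1073 is composite.

1069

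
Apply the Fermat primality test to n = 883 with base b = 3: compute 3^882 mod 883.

1

3^1 ≡ 3 (mod 883)
3^2 ≡ 3^2 = 9 ≡ 9 (mod 883)
3^4 ≡ 9^2 = 81 ≡ 81 (mod 883)
3^8 ≡ 81^2 = 6561 ≡ 380 (mod 883)
3^16 ≡ 380^2 = 144400 ≡ 471 (mod 883)
3^32 ≡ 471^2 = 221841 ≡ 208 (mod 883)
3^64 ≡ 208^2 = 43264 ≡ 880 (mod 883)
3^128 ≡ 880^2 = 774400 ≡ 9 (mod 883)
3^256 ≡ 9^2 = 81 ≡ 81 (mod 883)
3^512 ≡ 81^2 = 6561 ≡ 380 (mod 883)
882 = 512 + 256 + 64 + 32 + 16 + 2 in binary powers of 2.
So 3^882 ≡ 380 · 81 · 880 · 208 · 471 · 9 ≡ 1 (mod 883).
Since the result is 1, base 3 gives no evidence that 883 is composite.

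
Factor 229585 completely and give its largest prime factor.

73

229585 = 5 · 45917
45917 = 17 · 2701
2701 = 37 · 73
73 is prime.
So 229585 = 5 · 17 · 37 · 73; the largest prime factor is 73.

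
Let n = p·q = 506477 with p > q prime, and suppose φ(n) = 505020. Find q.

φ(n) = (p−1)(q−1) = n − (p+q) + 1, so p + q = 506477 − 505020 + 1 = 1458.
p and q are the roots of t² − 1458t + 506477 = 0.
Discriminant: 1458² − 4·506477 = 2125764 − 2025908 = 99856; √99856 = 316.
q = (1458 − 316)/2 = 571, p = (1458 + 316)/2 = 887.
Check: 571 · 887 = 506477.

571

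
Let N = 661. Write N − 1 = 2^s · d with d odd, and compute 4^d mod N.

660

661 − 1 = 660 = 2^2 · 165, so d = 165.
4^1 ≡ 4 (mod 661)
4^2 ≡ 4^2 = 16 ≡ 16 (mod 661)
4^4 ≡ 16^2 = 256 ≡ 256 (mod 661)
4^8 ≡ 256^2 = 65536 ≡ 97 (mod 661)
4^16 ≡ 97^2 = 9409 ≡ 155 (mod 661)
4^32 ≡ 155^2 = 24025 ≡ 229 (mod 661)
4^64 ≡ 229^2 = 52441 ≡ 222 (mod 661)
4^128 ≡ 222^2 = 49284 ≡ 370 (mod 661)
165 = 128 + 32 + 4 + 1 in binary powers of 2.
So 4^165 ≡ 370 · 229 · 256 · 4 ≡ 660 (mod 661).
Since 4^d ≡ 660 (mod 661), base 4 does not prove 661 composite.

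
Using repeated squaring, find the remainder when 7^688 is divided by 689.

7^1 ≡ 7 (mod 689)
7^2 ≡ 7^2 = 49 ≡ 49 (mod 689)
7^4 ≡ 49^2 = 2401 ≡ 334 (mod 689)
7^8 ≡ 334^2 = 111556 ≡ 627 (mod 689)
7^16 ≡ 627^2 = 393129 ≡ 399 (mod 689)
7^32 ≡ 399^2 = 159201 ≡ 42 (mod 689)
7^64 ≡ 42^2 = 1764 ≡ 386 (mod 689)
7^128 ≡ 386^2 = 148996 ≡ 172 (mod 689)
7^256 ≡ 172^2 = 29584 ≡ 646 (mod 689)
7^512 ≡ 646^2 = 417316 ≡ 471 (mod 689)
688 = 512 + 128 + 32 + 16 in binary powers of 2.
So 7^688 ≡ 471 · 172 · 42 · 399 ≡ 386 (mod 689).
Since 386 ≠ 1, base 7 is a Fermat witness: 689 is composite.

386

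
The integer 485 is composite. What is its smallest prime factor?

5

485 is odd.
Digit sum 17, not divisible by 3.
Ends in 5: divisible by 5.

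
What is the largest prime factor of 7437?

67

7437 = 3 · 2479
2479 = 37 · 67
67 is prime.
So 7437 = 3 · 37 · 67; the largest prime factor is 67.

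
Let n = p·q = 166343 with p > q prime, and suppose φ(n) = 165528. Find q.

φ(n) = (p−1)(q−1) = n − (p+q) + 1, so p + q = 166343 − 165528 + 1 = 816.
p and q are the roots of t² − 816t + 166343 = 0.
Discriminant: 816² − 4·166343 = 665856 − 665372 = 484; √484 = 22.
q = (816 − 22)/2 = 397, p = (816 + 22)/2 = 419.
Check: 397 · 419 = 166343.

397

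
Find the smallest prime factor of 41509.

41509 is odd.
Digit sum 19, not divisible by 3.
Ends in 9: not divisible by 5.
7: 41509 = 7·5929 + 6
11: 41509 = 11·3773 + 6
13: 41509 = 13·3193

13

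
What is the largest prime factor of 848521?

71

848521 = 17 · 49913
49913 = 19 · 2627
2627 = 37 · 71
71 is prime.
So 848521 = 17 · 19 · 37 · 71; the largest prime factor is 71.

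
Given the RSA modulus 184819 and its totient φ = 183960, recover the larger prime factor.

439

φ(n) = (p−1)(q−1) = n − (p+q) + 1, so p + q = 184819 − 183960 + 1 = 860.
p and q are the roots of t² − 860t + 184819 = 0.
Discriminant: 860² − 4·184819 = 739600 − 739276 = 324; √324 = 18.
q = (860 − 18)/2 = 421, p = (860 + 18)/2 = 439.
Check: 421 · 439 = 184819.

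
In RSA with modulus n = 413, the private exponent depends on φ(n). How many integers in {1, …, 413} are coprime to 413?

348

Factor: 413 = 7 · 59.
φ(413) = (7−1) · (59−1) = 6 · 58 = 348.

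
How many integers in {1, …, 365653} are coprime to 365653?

Factor: 365653 = 17 · 137 · 157.
φ(365653) = (17−1) · (137−1) · (157−1) = 16 · 136 · 156 = 339456.

339456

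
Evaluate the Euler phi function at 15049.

14800

Factor: 15049 = 101 · 149.
φ(15049) = (101−1) · (149−1) = 100 · 148 = 14800.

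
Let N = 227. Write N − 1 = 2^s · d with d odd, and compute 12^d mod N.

227 − 1 = 226 = 2^1 · 113, so d = 113.
12^1 ≡ 12 (mod 227)
12^2 ≡ 12^2 = 144 ≡ 144 (mod 227)
12^4 ≡ 144^2 = 20736 ≡ 79 (mod 227)
12^8 ≡ 79^2 = 6241 ≡ 112 (mod 227)
12^16 ≡ 112^2 = 12544 ≡ 59 (mod 227)
12^32 ≡ 59^2 = 3481 ≡ 76 (mod 227)
12^64 ≡ 76^2 = 5776 ≡ 101 (mod 227)
113 = 64 + 32 + 16 + 1 in binary powers of 2.
So 12^113 ≡ 101 · 76 · 59 · 12 ≡ 1 (mod 227).
Since 12^d ≡ 1 (mod 227), base 12 does not prove 227 composite.

1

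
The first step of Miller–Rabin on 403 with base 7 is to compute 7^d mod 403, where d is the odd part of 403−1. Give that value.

190

403 − 1 = 402 = 2^1 · 201, so d = 201.
7^1 ≡ 7 (mod 403)
7^2 ≡ 7^2 = 49 ≡ 49 (mod 403)
7^4 ≡ 49^2 = 2401 ≡ 386 (mod 403)
7^8 ≡ 386^2 = 148996 ≡ 289 (mod 403)
7^16 ≡ 289^2 = 83521 ≡ 100 (mod 403)
7^32 ≡ 100^2 = 10000 ≡ 328 (mod 403)
7^64 ≡ 328^2 = 107584 ≡ 386 (mod 403)
7^128 ≡ 386^2 = 148996 ≡ 289 (mod 403)
201 = 128 + 64 + 8 + 1 in binary powers of 2.
So 7^201 ≡ 289 · 386 · 289 · 7 ≡ 190 (mod 403).
Squaring chain: 190; never reaches −1, so base 7 is a Miller–Rabin witness that 403 is composite.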